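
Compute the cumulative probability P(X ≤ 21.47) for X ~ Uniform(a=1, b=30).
0.705862

We have X ~ Uniform(a=1, b=30).

The CDF gives us P(X ≤ k).

Using the CDF:
P(X ≤ 21.47) = 0.705862

This means there's approximately a 70.6% chance that X is at most 21.47.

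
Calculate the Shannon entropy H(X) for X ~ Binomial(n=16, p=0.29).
2.0091 nats

We have X ~ Binomial(n=16, p=0.29).

The Shannon entropy measures the uncertainty or information content of the distribution.

For a Binomial distribution with n=16, p=0.29:
H(X) = 2.0091 nats

(In bits, this would be 2.8985 bits.)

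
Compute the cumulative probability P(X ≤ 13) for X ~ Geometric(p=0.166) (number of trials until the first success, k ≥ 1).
0.905559

We have X ~ Geometric(p=0.166) (number of trials until the first success, k ≥ 1).

The CDF gives us P(X ≤ k).

Using the CDF:
P(X ≤ 13) = 0.905559

This means there's approximately a 90.6% chance that X is at most 13.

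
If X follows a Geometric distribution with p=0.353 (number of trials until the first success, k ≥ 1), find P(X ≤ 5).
0.886624

We have X ~ Geometric(p=0.353) (number of trials until the first success, k ≥ 1).

The CDF gives us P(X ≤ k).

Using the CDF:
P(X ≤ 5) = 0.886624

This means there's approximately a 88.7% chance that X is at most 5.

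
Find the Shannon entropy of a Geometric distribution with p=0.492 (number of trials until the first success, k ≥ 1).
1.4086 nats

We have X ~ Geometric(p=0.492) (number of trials until the first success, k ≥ 1).

The Shannon entropy measures the uncertainty or information content of the distribution.

For a Geometric distribution with p=0.492 (number of trials until the first success, k ≥ 1):
H(X) = 1.4086 nats

(In bits, this would be 2.0321 bits.)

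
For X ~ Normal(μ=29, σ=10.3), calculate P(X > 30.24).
0.452088

We have X ~ Normal(μ=29, σ=10.3).

P(X > 30.24) = 1 - P(X ≤ 30.24)
                = 1 - F(30.24)
                = 1 - 0.547912
                = 0.452088

So there's approximately a 45.2% chance that X exceeds 30.24.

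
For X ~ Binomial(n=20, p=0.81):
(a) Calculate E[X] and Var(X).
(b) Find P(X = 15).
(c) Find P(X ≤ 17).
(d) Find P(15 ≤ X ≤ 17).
(a) E[X] = 16.2000, Var(X) = 3.0780
(b) P(X = 15) = 0.162737
(c) P(X ≤ 17) = 0.761354
(d) P(15 ≤ X ≤ 17) = 0.597018

We have X ~ Binomial(n=20, p=0.81).

(a) Moments:
E[X] = 16.2000
Var(X) = 3.0780
σ = √Var(X) = 1.7544

(b) Point probability using PMF:
P(X = 15) = 0.162737

(c) Cumulative probability using CDF:
P(X ≤ 17) = F(17) = 0.761354

(d) Range probability:
P(15 ≤ X ≤ 17) = P(X ≤ 17) - P(X ≤ 14)
                   = F(17) - F(14)
                   = 0.761354 - 0.164337
                   = 0.597018

This means approximately 59.7% of outcomes fall in the interval [15, 17].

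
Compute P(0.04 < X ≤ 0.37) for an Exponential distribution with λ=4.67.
0.651953

We have X ~ Exponential(λ=4.67).

To find P(0.04 < X ≤ 0.37), we use:
P(0.04 < X ≤ 0.37) = P(X ≤ 0.37) - P(X ≤ 0.04)
                 = F(0.37) - F(0.04)
                 = 0.822343 - 0.170390
                 = 0.651953

So there's approximately a 65.2% chance that X falls in this range.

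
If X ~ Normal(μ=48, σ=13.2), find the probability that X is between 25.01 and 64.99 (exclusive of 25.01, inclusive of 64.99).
0.860191

We have X ~ Normal(μ=48, σ=13.2).

To find P(25.01 < X ≤ 64.99), we use:
P(25.01 < X ≤ 64.99) = P(X ≤ 64.99) - P(X ≤ 25.01)
                 = F(64.99) - F(25.01)
                 = 0.900974 - 0.040783
                 = 0.860191

So there's approximately a 86.0% chance that X falls in this range.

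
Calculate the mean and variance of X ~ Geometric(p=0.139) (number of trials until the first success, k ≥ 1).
E[X] = 7.1942, Var(X) = 44.5629

We have X ~ Geometric(p=0.139) (number of trials until the first success, k ≥ 1).

For a Geometric distribution with p=0.139 (number of trials until the first success, k ≥ 1):

Expected value:
E[X] = 7.1942

Variance:
Var(X) = 44.5629

Standard deviation:
σ = √Var(X) = 6.6755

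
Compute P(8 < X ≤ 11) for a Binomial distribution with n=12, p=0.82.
0.752429

We have X ~ Binomial(n=12, p=0.82).

To find P(8 < X ≤ 11), we use:
P(8 < X ≤ 11) = P(X ≤ 11) - P(X ≤ 8)
                 = F(11) - F(8)
                 = 0.907580 - 0.155151
                 = 0.752429

So there's approximately a 75.2% chance that X falls in this range.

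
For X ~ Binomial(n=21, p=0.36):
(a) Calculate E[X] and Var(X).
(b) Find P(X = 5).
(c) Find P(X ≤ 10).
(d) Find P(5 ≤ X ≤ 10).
(a) E[X] = 7.5600, Var(X) = 4.8384
(b) P(X = 5) = 0.097484
(c) P(X ≤ 10) = 0.907444
(d) P(5 ≤ X ≤ 10) = 0.829592

We have X ~ Binomial(n=21, p=0.36).

(a) Moments:
E[X] = 7.5600
Var(X) = 4.8384
σ = √Var(X) = 2.1996

(b) Point probability using PMF:
P(X = 5) = 0.097484

(c) Cumulative probability using CDF:
P(X ≤ 10) = F(10) = 0.907444

(d) Range probability:
P(5 ≤ X ≤ 10) = P(X ≤ 10) - P(X ≤ 4)
                   = F(10) - F(4)
                   = 0.907444 - 0.077852
                   = 0.829592

This means approximately 83.0% of outcomes fall in the interval [5, 10].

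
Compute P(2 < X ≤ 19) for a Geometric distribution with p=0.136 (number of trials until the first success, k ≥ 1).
0.684300

We have X ~ Geometric(p=0.136) (number of trials until the first success, k ≥ 1).

To find P(2 < X ≤ 19), we use:
P(2 < X ≤ 19) = P(X ≤ 19) - P(X ≤ 2)
                 = F(19) - F(2)
                 = 0.937804 - 0.253504
                 = 0.684300

So there's approximately a 68.4% chance that X falls in this range.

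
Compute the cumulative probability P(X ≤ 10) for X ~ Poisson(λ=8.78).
0.731734

We have X ~ Poisson(λ=8.78).

The CDF gives us P(X ≤ k).

Using the CDF:
P(X ≤ 10) = 0.731734

This means there's approximately a 73.2% chance that X is at most 10.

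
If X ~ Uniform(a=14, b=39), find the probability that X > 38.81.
0.007600

We have X ~ Uniform(a=14, b=39).

P(X > 38.81) = 1 - P(X ≤ 38.81)
                = 1 - F(38.81)
                = 1 - 0.992400
                = 0.007600

So there's approximately a 0.8% chance that X exceeds 38.81.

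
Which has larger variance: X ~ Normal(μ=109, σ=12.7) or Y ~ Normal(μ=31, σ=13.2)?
Y has larger variance (174.2400 > 161.2900)

Compute the variance for each distribution:

X ~ Normal(μ=109, σ=12.7):
Var(X) = 161.2900

Y ~ Normal(μ=31, σ=13.2):
Var(Y) = 174.2400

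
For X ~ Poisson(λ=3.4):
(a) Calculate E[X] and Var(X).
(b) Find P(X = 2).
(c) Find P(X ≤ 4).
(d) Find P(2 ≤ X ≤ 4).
(a) E[X] = 3.4000, Var(X) = 3.4000
(b) P(X = 2) = 0.192898
(c) P(X ≤ 4) = 0.744182
(d) P(2 ≤ X ≤ 4) = 0.597339

We have X ~ Poisson(λ=3.4).

(a) Moments:
E[X] = 3.4000
Var(X) = 3.4000
σ = √Var(X) = 1.8439

(b) Point probability using PMF:
P(X = 2) = 0.192898

(c) Cumulative probability using CDF:
P(X ≤ 4) = F(4) = 0.744182

(d) Range probability:
P(2 ≤ X ≤ 4) = P(X ≤ 4) - P(X ≤ 1)
                   = F(4) - F(1)
                   = 0.744182 - 0.146842
                   = 0.597339

This means approximately 59.7% of outcomes fall in the interval [2, 4].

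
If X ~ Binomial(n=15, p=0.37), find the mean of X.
5.5500

We have X ~ Binomial(n=15, p=0.37).

For a Binomial distribution with n=15, p=0.37:
E[X] = 5.5500

This is the expected (average) value of X.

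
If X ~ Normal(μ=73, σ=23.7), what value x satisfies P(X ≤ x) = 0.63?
80.8649

We have X ~ Normal(μ=73, σ=23.7).

We want to find x such that P(X ≤ x) = 0.63.

This is the 63rd percentile, which means 63% of values fall below this point.

Using the inverse CDF (quantile function):
x = F⁻¹(0.63) = 80.8649

Verification: P(X ≤ 80.8649) = 0.63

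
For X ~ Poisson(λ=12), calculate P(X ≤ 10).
0.347229

We have X ~ Poisson(λ=12).

The CDF gives us P(X ≤ k).

Using the CDF:
P(X ≤ 10) = 0.347229

This means there's approximately a 34.7% chance that X is at most 10.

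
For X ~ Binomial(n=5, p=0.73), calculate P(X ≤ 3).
0.409317

We have X ~ Binomial(n=5, p=0.73).

The CDF gives us P(X ≤ k).

Using the CDF:
P(X ≤ 3) = 0.409317

This means there's approximately a 40.9% chance that X is at most 3.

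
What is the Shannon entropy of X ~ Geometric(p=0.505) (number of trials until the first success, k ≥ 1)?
1.3725 nats

We have X ~ Geometric(p=0.505) (number of trials until the first success, k ≥ 1).

The Shannon entropy measures the uncertainty or information content of the distribution.

For a Geometric distribution with p=0.505 (number of trials until the first success, k ≥ 1):
H(X) = 1.3725 nats

(In bits, this would be 1.9801 bits.)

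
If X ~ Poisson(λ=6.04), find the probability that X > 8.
0.156920

We have X ~ Poisson(λ=6.04).

P(X > 8) = 1 - P(X ≤ 8)
                = 1 - F(8)
                = 1 - 0.843080
                = 0.156920

So there's approximately a 15.7% chance that X exceeds 8.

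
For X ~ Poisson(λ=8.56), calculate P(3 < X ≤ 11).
0.814616

We have X ~ Poisson(λ=8.56).

To find P(3 < X ≤ 11), we use:
P(3 < X ≤ 11) = P(X ≤ 11) - P(X ≤ 3)
                 = F(11) - F(3)
                 = 0.843499 - 0.028884
                 = 0.814616

So there's approximately a 81.5% chance that X falls in this range.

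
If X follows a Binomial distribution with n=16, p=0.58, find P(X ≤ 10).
0.728030

We have X ~ Binomial(n=16, p=0.58).

The CDF gives us P(X ≤ k).

Using the CDF:
P(X ≤ 10) = 0.728030

This means there's approximately a 72.8% chance that X is at most 10.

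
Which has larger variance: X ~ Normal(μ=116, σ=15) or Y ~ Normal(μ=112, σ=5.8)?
X has larger variance (225.0000 > 33.6400)

Compute the variance for each distribution:

X ~ Normal(μ=116, σ=15):
Var(X) = 225.0000

Y ~ Normal(μ=112, σ=5.8):
Var(Y) = 33.6400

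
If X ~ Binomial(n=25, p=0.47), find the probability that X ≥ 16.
0.066317

We have X ~ Binomial(n=25, p=0.47).

For discrete distributions, P(X ≥ 16) = 1 - P(X ≤ 15).

P(X ≤ 15) = 0.933683
P(X ≥ 16) = 1 - 0.933683 = 0.066317

So there's approximately a 6.6% chance that X is at least 16.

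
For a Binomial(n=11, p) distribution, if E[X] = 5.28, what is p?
p = 0.48

For a Binomial(n, p) distribution:
E[X] = n × p

Given n = 11 and E[X] = 5.28:
5.28 = 11 × p
p = 5.28 / 11 = 0.48

Verification: Binomial(11, 0.48) has E[X] = 5.28 ✓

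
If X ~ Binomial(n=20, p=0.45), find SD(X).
2.2249

We have X ~ Binomial(n=20, p=0.45).

For a Binomial distribution with n=20, p=0.45:
σ = √Var(X) = 2.2249

The standard deviation is the square root of the variance.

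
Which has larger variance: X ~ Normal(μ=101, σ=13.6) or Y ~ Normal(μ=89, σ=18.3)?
Y has larger variance (334.8900 > 184.9600)

Compute the variance for each distribution:

X ~ Normal(μ=101, σ=13.6):
Var(X) = 184.9600

Y ~ Normal(μ=89, σ=18.3):
Var(Y) = 334.8900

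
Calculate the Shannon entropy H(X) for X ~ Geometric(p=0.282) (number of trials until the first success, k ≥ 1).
2.1093 nats

We have X ~ Geometric(p=0.282) (number of trials until the first success, k ≥ 1).

The Shannon entropy measures the uncertainty or information content of the distribution.

For a Geometric distribution with p=0.282 (number of trials until the first success, k ≥ 1):
H(X) = 2.1093 nats

(In bits, this would be 3.0431 bits.)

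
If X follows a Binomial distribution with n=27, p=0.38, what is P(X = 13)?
0.085697

We have X ~ Binomial(n=27, p=0.38).

For a Binomial distribution, the PMF gives us the probability of each outcome.

Using the PMF formula:
P(X = 13) = 0.085697

Rounded to 4 decimal places: 0.0857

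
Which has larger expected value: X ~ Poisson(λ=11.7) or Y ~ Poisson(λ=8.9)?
X has larger mean (11.7000 > 8.9000)

Compute the expected value for each distribution:

X ~ Poisson(λ=11.7):
E[X] = 11.7000

Y ~ Poisson(λ=8.9):
E[Y] = 8.9000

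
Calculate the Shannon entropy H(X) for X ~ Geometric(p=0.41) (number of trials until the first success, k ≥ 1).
1.6509 nats

We have X ~ Geometric(p=0.41) (number of trials until the first success, k ≥ 1).

The Shannon entropy measures the uncertainty or information content of the distribution.

For a Geometric distribution with p=0.41 (number of trials until the first success, k ≥ 1):
H(X) = 1.6509 nats

(In bits, this would be 2.3817 bits.)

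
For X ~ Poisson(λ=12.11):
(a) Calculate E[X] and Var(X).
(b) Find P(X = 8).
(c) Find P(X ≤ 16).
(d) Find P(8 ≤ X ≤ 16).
(a) E[X] = 12.1100, Var(X) = 12.1100
(b) P(X = 8) = 0.063143
(c) P(X ≤ 16) = 0.892627
(d) P(8 ≤ X ≤ 16) = 0.807819

We have X ~ Poisson(λ=12.11).

(a) Moments:
E[X] = 12.1100
Var(X) = 12.1100
σ = √Var(X) = 3.4799

(b) Point probability using PMF:
P(X = 8) = 0.063143

(c) Cumulative probability using CDF:
P(X ≤ 16) = F(16) = 0.892627

(d) Range probability:
P(8 ≤ X ≤ 16) = P(X ≤ 16) - P(X ≤ 7)
                   = F(16) - F(7)
                   = 0.892627 - 0.084808
                   = 0.807819

This means approximately 80.8% of outcomes fall in the interval [8, 16].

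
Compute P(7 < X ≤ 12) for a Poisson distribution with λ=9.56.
0.568834

We have X ~ Poisson(λ=9.56).

To find P(7 < X ≤ 12), we use:
P(7 < X ≤ 12) = P(X ≤ 12) - P(X ≤ 7)
                 = F(12) - F(7)
                 = 0.831323 - 0.262490
                 = 0.568834

So there's approximately a 56.9% chance that X falls in this range.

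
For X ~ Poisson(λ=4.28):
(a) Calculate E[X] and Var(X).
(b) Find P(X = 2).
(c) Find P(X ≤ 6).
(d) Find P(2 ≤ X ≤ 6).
(a) E[X] = 4.2800, Var(X) = 4.2800
(b) P(X = 2) = 0.126788
(c) P(X ≤ 6) = 0.858163
(d) P(2 ≤ X ≤ 6) = 0.785074

We have X ~ Poisson(λ=4.28).

(a) Moments:
E[X] = 4.2800
Var(X) = 4.2800
σ = √Var(X) = 2.0688

(b) Point probability using PMF:
P(X = 2) = 0.126788

(c) Cumulative probability using CDF:
P(X ≤ 6) = F(6) = 0.858163

(d) Range probability:
P(2 ≤ X ≤ 6) = P(X ≤ 6) - P(X ≤ 1)
                   = F(6) - F(1)
                   = 0.858163 - 0.073089
                   = 0.785074

This means approximately 78.5% of outcomes fall in the interval [2, 6].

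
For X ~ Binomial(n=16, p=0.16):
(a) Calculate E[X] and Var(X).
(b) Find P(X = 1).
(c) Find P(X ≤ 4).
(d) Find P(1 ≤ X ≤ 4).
(a) E[X] = 2.5600, Var(X) = 2.1504
(b) P(X = 1) = 0.187253
(c) P(X ≤ 4) = 0.901180
(d) P(1 ≤ X ≤ 4) = 0.839738

We have X ~ Binomial(n=16, p=0.16).

(a) Moments:
E[X] = 2.5600
Var(X) = 2.1504
σ = √Var(X) = 1.4664

(b) Point probability using PMF:
P(X = 1) = 0.187253

(c) Cumulative probability using CDF:
P(X ≤ 4) = F(4) = 0.901180

(d) Range probability:
P(1 ≤ X ≤ 4) = P(X ≤ 4) - P(X ≤ 0)
                   = F(4) - F(0)
                   = 0.901180 - 0.061442
                   = 0.839738

This means approximately 84.0% of outcomes fall in the interval [1, 4].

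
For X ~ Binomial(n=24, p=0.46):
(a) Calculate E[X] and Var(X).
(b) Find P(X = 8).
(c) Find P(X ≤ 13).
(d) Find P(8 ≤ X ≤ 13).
(a) E[X] = 11.0400, Var(X) = 5.9616
(b) P(X = 8) = 0.077078
(c) P(X ≤ 13) = 0.843127
(d) P(8 ≤ X ≤ 13) = 0.771230

We have X ~ Binomial(n=24, p=0.46).

(a) Moments:
E[X] = 11.0400
Var(X) = 5.9616
σ = √Var(X) = 2.4416

(b) Point probability using PMF:
P(X = 8) = 0.077078

(c) Cumulative probability using CDF:
P(X ≤ 13) = F(13) = 0.843127

(d) Range probability:
P(8 ≤ X ≤ 13) = P(X ≤ 13) - P(X ≤ 7)
                   = F(13) - F(7)
                   = 0.843127 - 0.071896
                   = 0.771230

This means approximately 77.1% of outcomes fall in the interval [8, 13].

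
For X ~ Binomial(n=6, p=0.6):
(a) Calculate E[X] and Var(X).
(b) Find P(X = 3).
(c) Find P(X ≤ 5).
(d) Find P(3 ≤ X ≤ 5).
(a) E[X] = 3.6000, Var(X) = 1.4400
(b) P(X = 3) = 0.276480
(c) P(X ≤ 5) = 0.953344
(d) P(3 ≤ X ≤ 5) = 0.774144

We have X ~ Binomial(n=6, p=0.6).

(a) Moments:
E[X] = 3.6000
Var(X) = 1.4400
σ = √Var(X) = 1.2000

(b) Point probability using PMF:
P(X = 3) = 0.276480

(c) Cumulative probability using CDF:
P(X ≤ 5) = F(5) = 0.953344

(d) Range probability:
P(3 ≤ X ≤ 5) = P(X ≤ 5) - P(X ≤ 2)
                   = F(5) - F(2)
                   = 0.953344 - 0.179200
                   = 0.774144

This means approximately 77.4% of outcomes fall in the interval [3, 5].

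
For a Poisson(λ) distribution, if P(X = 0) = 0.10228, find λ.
λ = 2.2800

For a Poisson(λ) distribution, the PMF at 0 is:
P(X = 0) = λ^0 e^(-λ) / 0! = e^(-λ)

Given P(X = 0) = 0.10228:
e^(-λ) = 0.10228
-λ = ln(0.10228)
λ = -ln(0.10228) = 2.2800

Verification: e^(-2.2800) = 0.10228 ✓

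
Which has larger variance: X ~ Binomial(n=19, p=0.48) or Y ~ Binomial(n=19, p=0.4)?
X has larger variance (4.7424 > 4.5600)

Compute the variance for each distribution:

X ~ Binomial(n=19, p=0.48):
Var(X) = 4.7424

Y ~ Binomial(n=19, p=0.4):
Var(Y) = 4.5600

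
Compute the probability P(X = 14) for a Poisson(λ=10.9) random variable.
0.070754

We have X ~ Poisson(λ=10.9).

For a Poisson distribution, the PMF gives us the probability of each outcome.

Using the PMF formula:
P(X = 14) = 0.070754

Rounded to 4 decimal places: 0.0708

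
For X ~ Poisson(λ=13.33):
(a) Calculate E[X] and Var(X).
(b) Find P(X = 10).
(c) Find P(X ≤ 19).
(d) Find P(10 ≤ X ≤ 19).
(a) E[X] = 13.3300, Var(X) = 13.3300
(b) P(X = 10) = 0.079322
(c) P(X ≤ 19) = 0.947669
(d) P(10 ≤ X ≤ 19) = 0.802565

We have X ~ Poisson(λ=13.33).

(a) Moments:
E[X] = 13.3300
Var(X) = 13.3300
σ = √Var(X) = 3.6510

(b) Point probability using PMF:
P(X = 10) = 0.079322

(c) Cumulative probability using CDF:
P(X ≤ 19) = F(19) = 0.947669

(d) Range probability:
P(10 ≤ X ≤ 19) = P(X ≤ 19) - P(X ≤ 9)
                   = F(19) - F(9)
                   = 0.947669 - 0.145103
                   = 0.802565

This means approximately 80.3% of outcomes fall in the interval [10, 19].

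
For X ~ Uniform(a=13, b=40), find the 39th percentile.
23.5300

We have X ~ Uniform(a=13, b=40).

We want to find x such that P(X ≤ x) = 0.39.

This is the 39th percentile, which means 39% of values fall below this point.

Using the inverse CDF (quantile function):
x = F⁻¹(0.39) = 23.5300

Verification: P(X ≤ 23.5300) = 0.39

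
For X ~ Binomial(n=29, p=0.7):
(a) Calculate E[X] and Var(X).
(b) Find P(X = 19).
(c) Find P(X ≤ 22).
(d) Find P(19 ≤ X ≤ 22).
(a) E[X] = 20.3000, Var(X) = 6.0900
(b) P(X = 19) = 0.134821
(c) P(X ≤ 22) = 0.812044
(d) P(19 ≤ X ≤ 22) = 0.582861

We have X ~ Binomial(n=29, p=0.7).

(a) Moments:
E[X] = 20.3000
Var(X) = 6.0900
σ = √Var(X) = 2.4678

(b) Point probability using PMF:
P(X = 19) = 0.134821

(c) Cumulative probability using CDF:
P(X ≤ 22) = F(22) = 0.812044

(d) Range probability:
P(19 ≤ X ≤ 22) = P(X ≤ 22) - P(X ≤ 18)
                   = F(22) - F(18)
                   = 0.812044 - 0.229183
                   = 0.582861

This means approximately 58.3% of outcomes fall in the interval [19, 22].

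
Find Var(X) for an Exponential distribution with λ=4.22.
0.0562

We have X ~ Exponential(λ=4.22).

For an Exponential distribution with λ=4.22:
Var(X) = 0.0562

The variance measures the spread of the distribution around the mean.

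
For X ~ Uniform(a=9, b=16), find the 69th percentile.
13.8300

We have X ~ Uniform(a=9, b=16).

We want to find x such that P(X ≤ x) = 0.69.

This is the 69th percentile, which means 69% of values fall below this point.

Using the inverse CDF (quantile function):
x = F⁻¹(0.69) = 13.8300

Verification: P(X ≤ 13.8300) = 0.69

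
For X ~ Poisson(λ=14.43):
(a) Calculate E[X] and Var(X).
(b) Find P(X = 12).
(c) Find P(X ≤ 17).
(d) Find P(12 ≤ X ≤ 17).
(a) E[X] = 14.4300, Var(X) = 14.4300
(b) P(X = 12) = 0.092043
(c) P(X ≤ 17) = 0.795179
(d) P(12 ≤ X ≤ 17) = 0.569734

We have X ~ Poisson(λ=14.43).

(a) Moments:
E[X] = 14.4300
Var(X) = 14.4300
σ = √Var(X) = 3.7987

(b) Point probability using PMF:
P(X = 12) = 0.092043

(c) Cumulative probability using CDF:
P(X ≤ 17) = F(17) = 0.795179

(d) Range probability:
P(12 ≤ X ≤ 17) = P(X ≤ 17) - P(X ≤ 11)
                   = F(17) - F(11)
                   = 0.795179 - 0.225444
                   = 0.569734

This means approximately 57.0% of outcomes fall in the interval [12, 17].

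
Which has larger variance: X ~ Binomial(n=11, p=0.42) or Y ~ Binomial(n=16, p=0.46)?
Y has larger variance (3.9744 > 2.6796)

Compute the variance for each distribution:

X ~ Binomial(n=11, p=0.42):
Var(X) = 2.6796

Y ~ Binomial(n=16, p=0.46):
Var(Y) = 3.9744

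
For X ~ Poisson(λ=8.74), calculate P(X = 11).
0.091146

We have X ~ Poisson(λ=8.74).

For a Poisson distribution, the PMF gives us the probability of each outcome.

Using the PMF formula:
P(X = 11) = 0.091146

Rounded to 4 decimal places: 0.0911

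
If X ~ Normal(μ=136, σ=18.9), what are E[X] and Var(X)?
E[X] = 136.0000, Var(X) = 357.2100

We have X ~ Normal(μ=136, σ=18.9).

For a Normal distribution with μ=136, σ=18.9:

Expected value:
E[X] = 136.0000

Variance:
Var(X) = 357.2100

Standard deviation:
σ = √Var(X) = 18.9000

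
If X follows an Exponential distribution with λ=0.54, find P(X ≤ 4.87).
0.927907

We have X ~ Exponential(λ=0.54).

The CDF gives us P(X ≤ k).

Using the CDF:
P(X ≤ 4.87) = 0.927907

This means there's approximately a 92.8% chance that X is at most 4.87.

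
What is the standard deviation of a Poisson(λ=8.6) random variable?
2.9326

We have X ~ Poisson(λ=8.6).

For a Poisson distribution with λ=8.6:
σ = √Var(X) = 2.9326

The standard deviation is the square root of the variance.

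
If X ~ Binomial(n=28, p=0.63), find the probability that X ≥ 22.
0.061566

We have X ~ Binomial(n=28, p=0.63).

For discrete distributions, P(X ≥ 22) = 1 - P(X ≤ 21).

P(X ≤ 21) = 0.938434
P(X ≥ 22) = 1 - 0.938434 = 0.061566

So there's approximately a 6.2% chance that X is at least 22.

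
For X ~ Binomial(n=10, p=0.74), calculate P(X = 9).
0.173005

We have X ~ Binomial(n=10, p=0.74).

For a Binomial distribution, the PMF gives us the probability of each outcome.

Using the PMF formula:
P(X = 9) = 0.173005

Rounded to 4 decimal places: 0.1730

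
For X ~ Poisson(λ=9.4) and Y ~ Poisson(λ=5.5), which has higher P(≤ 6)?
Y has higher probability (P(Y ≤ 6) = 0.6860 > P(X ≤ 6) = 0.1727)

Compute P(≤ 6) for each distribution:

X ~ Poisson(λ=9.4):
P(X ≤ 6) = 0.1727

Y ~ Poisson(λ=5.5):
P(Y ≤ 6) = 0.6860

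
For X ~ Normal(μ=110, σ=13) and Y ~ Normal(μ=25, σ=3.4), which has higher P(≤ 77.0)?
Y has higher probability (P(Y ≤ 77.0) = 1.0000 > P(X ≤ 77.0) = 0.0056)

Compute P(≤ 77.0) for each distribution:

X ~ Normal(μ=110, σ=13):
P(X ≤ 77.0) = 0.0056

Y ~ Normal(μ=25, σ=3.4):
P(Y ≤ 77.0) = 1.0000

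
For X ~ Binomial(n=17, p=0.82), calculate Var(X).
2.5092

We have X ~ Binomial(n=17, p=0.82).

For a Binomial distribution with n=17, p=0.82:
Var(X) = 2.5092

The variance measures the spread of the distribution around the mean.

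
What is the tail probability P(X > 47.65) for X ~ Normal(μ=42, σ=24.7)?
0.409534

We have X ~ Normal(μ=42, σ=24.7).

P(X > 47.65) = 1 - P(X ≤ 47.65)
                = 1 - F(47.65)
                = 1 - 0.590466
                = 0.409534

So there's approximately a 41.0% chance that X exceeds 47.65.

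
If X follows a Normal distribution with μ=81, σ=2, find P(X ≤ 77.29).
0.031798

We have X ~ Normal(μ=81, σ=2).

The CDF gives us P(X ≤ k).

Using the CDF:
P(X ≤ 77.29) = 0.031798

This means there's approximately a 3.2% chance that X is at most 77.29.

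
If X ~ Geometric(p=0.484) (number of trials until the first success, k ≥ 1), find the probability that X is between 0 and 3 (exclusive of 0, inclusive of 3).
0.862612

We have X ~ Geometric(p=0.484) (number of trials until the first success, k ≥ 1).

To find P(0 < X ≤ 3), we use:
P(0 < X ≤ 3) = P(X ≤ 3) - P(X ≤ 0)
                 = F(3) - F(0)
                 = 0.862612 - 0.000000
                 = 0.862612

So there's approximately a 86.3% chance that X falls in this range.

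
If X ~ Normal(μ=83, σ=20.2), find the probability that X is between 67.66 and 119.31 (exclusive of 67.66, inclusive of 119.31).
0.740069

We have X ~ Normal(μ=83, σ=20.2).

To find P(67.66 < X ≤ 119.31), we use:
P(67.66 < X ≤ 119.31) = P(X ≤ 119.31) - P(X ≤ 67.66)
                 = F(119.31) - F(67.66)
                 = 0.963874 - 0.223805
                 = 0.740069

So there's approximately a 74.0% chance that X falls in this range.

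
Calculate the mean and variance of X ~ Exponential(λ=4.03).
E[X] = 0.2481, Var(X) = 0.0616

We have X ~ Exponential(λ=4.03).

For an Exponential distribution with λ=4.03:

Expected value:
E[X] = 0.2481

Variance:
Var(X) = 0.0616

Standard deviation:
σ = √Var(X) = 0.2481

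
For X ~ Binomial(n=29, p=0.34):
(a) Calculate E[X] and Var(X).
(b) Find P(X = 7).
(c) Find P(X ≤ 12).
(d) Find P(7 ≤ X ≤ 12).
(a) E[X] = 9.8600, Var(X) = 6.5076
(b) P(X = 7) = 0.087834
(c) P(X ≤ 12) = 0.849504
(d) P(7 ≤ X ≤ 12) = 0.759010

We have X ~ Binomial(n=29, p=0.34).

(a) Moments:
E[X] = 9.8600
Var(X) = 6.5076
σ = √Var(X) = 2.5510

(b) Point probability using PMF:
P(X = 7) = 0.087834

(c) Cumulative probability using CDF:
P(X ≤ 12) = F(12) = 0.849504

(d) Range probability:
P(7 ≤ X ≤ 12) = P(X ≤ 12) - P(X ≤ 6)
                   = F(12) - F(6)
                   = 0.849504 - 0.090494
                   = 0.759010

This means approximately 75.9% of outcomes fall in the interval [7, 12].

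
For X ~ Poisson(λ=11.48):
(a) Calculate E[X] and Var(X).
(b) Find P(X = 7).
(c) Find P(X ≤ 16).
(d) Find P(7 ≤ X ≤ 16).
(a) E[X] = 11.4800, Var(X) = 11.4800
(b) P(X = 7) = 0.053884
(c) P(X ≤ 16) = 0.924504
(d) P(7 ≤ X ≤ 16) = 0.863580

We have X ~ Poisson(λ=11.48).

(a) Moments:
E[X] = 11.4800
Var(X) = 11.4800
σ = √Var(X) = 3.3882

(b) Point probability using PMF:
P(X = 7) = 0.053884

(c) Cumulative probability using CDF:
P(X ≤ 16) = F(16) = 0.924504

(d) Range probability:
P(7 ≤ X ≤ 16) = P(X ≤ 16) - P(X ≤ 6)
                   = F(16) - F(6)
                   = 0.924504 - 0.060924
                   = 0.863580

This means approximately 86.4% of outcomes fall in the interval [7, 16].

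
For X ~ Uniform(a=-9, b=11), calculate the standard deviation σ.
5.7735

We have X ~ Uniform(a=-9, b=11).

For a Uniform distribution with a=-9, b=11:
σ = √Var(X) = 5.7735

The standard deviation is the square root of the variance.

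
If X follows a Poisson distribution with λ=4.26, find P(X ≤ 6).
0.860517

We have X ~ Poisson(λ=4.26).

The CDF gives us P(X ≤ k).

Using the CDF:
P(X ≤ 6) = 0.860517

This means there's approximately a 86.1% chance that X is at most 6.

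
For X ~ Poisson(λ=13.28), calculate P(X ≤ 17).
0.874412

We have X ~ Poisson(λ=13.28).

The CDF gives us P(X ≤ k).

Using the CDF:
P(X ≤ 17) = 0.874412

This means there's approximately a 87.4% chance that X is at most 17.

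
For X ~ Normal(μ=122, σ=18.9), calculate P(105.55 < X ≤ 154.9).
0.767086

We have X ~ Normal(μ=122, σ=18.9).

To find P(105.55 < X ≤ 154.9), we use:
P(105.55 < X ≤ 154.9) = P(X ≤ 154.9) - P(X ≤ 105.55)
                 = F(154.9) - F(105.55)
                 = 0.959135 - 0.192049
                 = 0.767086

So there's approximately a 76.7% chance that X falls in this range.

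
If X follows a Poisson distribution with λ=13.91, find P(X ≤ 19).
0.927113

We have X ~ Poisson(λ=13.91).

The CDF gives us P(X ≤ k).

Using the CDF:
P(X ≤ 19) = 0.927113

This means there's approximately a 92.7% chance that X is at most 19.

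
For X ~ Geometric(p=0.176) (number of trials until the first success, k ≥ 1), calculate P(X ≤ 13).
0.919267

We have X ~ Geometric(p=0.176) (number of trials until the first success, k ≥ 1).

The CDF gives us P(X ≤ k).

Using the CDF:
P(X ≤ 13) = 0.919267

This means there's approximately a 91.9% chance that X is at most 13.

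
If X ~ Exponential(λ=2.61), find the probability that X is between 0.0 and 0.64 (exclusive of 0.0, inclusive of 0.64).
0.811828

We have X ~ Exponential(λ=2.61).

To find P(0.0 < X ≤ 0.64), we use:
P(0.0 < X ≤ 0.64) = P(X ≤ 0.64) - P(X ≤ 0.0)
                 = F(0.64) - F(0.0)
                 = 0.811828 - 0.000000
                 = 0.811828

So there's approximately a 81.2% chance that X falls in this range.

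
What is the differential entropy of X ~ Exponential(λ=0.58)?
1.5447 nats

We have X ~ Exponential(λ=0.58).

The differential entropy measures the uncertainty or information content of the distribution.

For an Exponential distribution with λ=0.58:
h(X) = 1.5447 nats

(In bits, this would be 2.2286 bits.)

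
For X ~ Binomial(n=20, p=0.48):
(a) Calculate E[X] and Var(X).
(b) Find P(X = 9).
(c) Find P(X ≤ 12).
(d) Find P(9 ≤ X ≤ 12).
(a) E[X] = 9.6000, Var(X) = 4.9920
(b) P(X = 9) = 0.170771
(c) P(X ≤ 12) = 0.903087
(d) P(9 ≤ X ≤ 12) = 0.590415

We have X ~ Binomial(n=20, p=0.48).

(a) Moments:
E[X] = 9.6000
Var(X) = 4.9920
σ = √Var(X) = 2.2343

(b) Point probability using PMF:
P(X = 9) = 0.170771

(c) Cumulative probability using CDF:
P(X ≤ 12) = F(12) = 0.903087

(d) Range probability:
P(9 ≤ X ≤ 12) = P(X ≤ 12) - P(X ≤ 8)
                   = F(12) - F(8)
                   = 0.903087 - 0.312672
                   = 0.590415

This means approximately 59.0% of outcomes fall in the interval [9, 12].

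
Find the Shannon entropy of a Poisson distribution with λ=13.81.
2.7254 nats

We have X ~ Poisson(λ=13.81).

The Shannon entropy measures the uncertainty or information content of the distribution.

For a Poisson distribution with λ=13.81:
H(X) = 2.7254 nats

(In bits, this would be 3.9319 bits.)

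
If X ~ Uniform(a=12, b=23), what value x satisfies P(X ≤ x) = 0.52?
17.7200

We have X ~ Uniform(a=12, b=23).

We want to find x such that P(X ≤ x) = 0.52.

This is the 52nd percentile, which means 52% of values fall below this point.

Using the inverse CDF (quantile function):
x = F⁻¹(0.52) = 17.7200

Verification: P(X ≤ 17.7200) = 0.52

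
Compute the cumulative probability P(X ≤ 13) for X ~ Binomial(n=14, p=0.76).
0.978552

We have X ~ Binomial(n=14, p=0.76).

The CDF gives us P(X ≤ k).

Using the CDF:
P(X ≤ 13) = 0.978552

This means there's approximately a 97.9% chance that X is at most 13.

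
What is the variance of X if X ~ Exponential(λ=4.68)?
0.0457

We have X ~ Exponential(λ=4.68).

For an Exponential distribution with λ=4.68:
Var(X) = 0.0457

The variance measures the spread of the distribution around the mean.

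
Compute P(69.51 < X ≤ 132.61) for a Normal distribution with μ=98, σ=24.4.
0.800490

We have X ~ Normal(μ=98, σ=24.4).

To find P(69.51 < X ≤ 132.61), we use:
P(69.51 < X ≤ 132.61) = P(X ≤ 132.61) - P(X ≤ 69.51)
                 = F(132.61) - F(69.51)
                 = 0.921969 - 0.121479
                 = 0.800490

So there's approximately a 80.0% chance that X falls in this range.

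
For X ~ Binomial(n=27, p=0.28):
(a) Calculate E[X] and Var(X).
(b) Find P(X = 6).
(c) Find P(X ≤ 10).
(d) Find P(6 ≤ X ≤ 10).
(a) E[X] = 7.5600, Var(X) = 5.4432
(b) P(X = 6) = 0.143958
(c) P(X ≤ 10) = 0.893752
(d) P(6 ≤ X ≤ 10) = 0.703091

We have X ~ Binomial(n=27, p=0.28).

(a) Moments:
E[X] = 7.5600
Var(X) = 5.4432
σ = √Var(X) = 2.3331

(b) Point probability using PMF:
P(X = 6) = 0.143958

(c) Cumulative probability using CDF:
P(X ≤ 10) = F(10) = 0.893752

(d) Range probability:
P(6 ≤ X ≤ 10) = P(X ≤ 10) - P(X ≤ 5)
                   = F(10) - F(5)
                   = 0.893752 - 0.190661
                   = 0.703091

This means approximately 70.3% of outcomes fall in the interval [6, 10].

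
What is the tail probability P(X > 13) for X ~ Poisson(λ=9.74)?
0.117326

We have X ~ Poisson(λ=9.74).

P(X > 13) = 1 - P(X ≤ 13)
                = 1 - F(13)
                = 1 - 0.882674
                = 0.117326

So there's approximately a 11.7% chance that X exceeds 13.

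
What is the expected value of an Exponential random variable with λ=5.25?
0.1905

We have X ~ Exponential(λ=5.25).

For an Exponential distribution with λ=5.25:
E[X] = 0.1905

This is the expected (average) value of X.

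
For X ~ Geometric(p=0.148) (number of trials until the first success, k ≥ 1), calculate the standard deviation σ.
6.2367

We have X ~ Geometric(p=0.148) (number of trials until the first success, k ≥ 1).

For a Geometric distribution with p=0.148 (number of trials until the first success, k ≥ 1):
σ = √Var(X) = 6.2367

The standard deviation is the square root of the variance.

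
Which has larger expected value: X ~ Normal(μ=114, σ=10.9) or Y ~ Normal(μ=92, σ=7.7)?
X has larger mean (114.0000 > 92.0000)

Compute the expected value for each distribution:

X ~ Normal(μ=114, σ=10.9):
E[X] = 114.0000

Y ~ Normal(μ=92, σ=7.7):
E[Y] = 92.0000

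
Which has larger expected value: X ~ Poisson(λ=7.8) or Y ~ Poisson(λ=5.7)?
X has larger mean (7.8000 > 5.7000)

Compute the expected value for each distribution:

X ~ Poisson(λ=7.8):
E[X] = 7.8000

Y ~ Poisson(λ=5.7):
E[Y] = 5.7000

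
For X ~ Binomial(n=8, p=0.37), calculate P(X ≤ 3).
0.662586

We have X ~ Binomial(n=8, p=0.37).

The CDF gives us P(X ≤ k).

Using the CDF:
P(X ≤ 3) = 0.662586

This means there's approximately a 66.3% chance that X is at most 3.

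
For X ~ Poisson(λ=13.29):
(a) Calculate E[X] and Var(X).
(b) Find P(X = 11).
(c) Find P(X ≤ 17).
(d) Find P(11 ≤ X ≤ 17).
(a) E[X] = 13.2900, Var(X) = 13.2900
(b) P(X = 11) = 0.096793
(c) P(X ≤ 17) = 0.873814
(d) P(11 ≤ X ≤ 17) = 0.646200

We have X ~ Poisson(λ=13.29).

(a) Moments:
E[X] = 13.2900
Var(X) = 13.2900
σ = √Var(X) = 3.6455

(b) Point probability using PMF:
P(X = 11) = 0.096793

(c) Cumulative probability using CDF:
P(X ≤ 17) = F(17) = 0.873814

(d) Range probability:
P(11 ≤ X ≤ 17) = P(X ≤ 17) - P(X ≤ 10)
                   = F(17) - F(10)
                   = 0.873814 - 0.227614
                   = 0.646200

This means approximately 64.6% of outcomes fall in the interval [11, 17].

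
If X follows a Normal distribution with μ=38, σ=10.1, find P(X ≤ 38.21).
0.508294

We have X ~ Normal(μ=38, σ=10.1).

The CDF gives us P(X ≤ k).

Using the CDF:
P(X ≤ 38.21) = 0.508294

This means there's approximately a 50.8% chance that X is at most 38.21.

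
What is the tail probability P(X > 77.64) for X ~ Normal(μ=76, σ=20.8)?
0.468577

We have X ~ Normal(μ=76, σ=20.8).

P(X > 77.64) = 1 - P(X ≤ 77.64)
                = 1 - F(77.64)
                = 1 - 0.531423
                = 0.468577

So there's approximately a 46.9% chance that X exceeds 77.64.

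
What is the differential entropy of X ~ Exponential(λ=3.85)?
-0.3481 nats

We have X ~ Exponential(λ=3.85).

The differential entropy measures the uncertainty or information content of the distribution.

For an Exponential distribution with λ=3.85:
h(X) = -0.3481 nats

(In bits, this would be -0.5022 bits.)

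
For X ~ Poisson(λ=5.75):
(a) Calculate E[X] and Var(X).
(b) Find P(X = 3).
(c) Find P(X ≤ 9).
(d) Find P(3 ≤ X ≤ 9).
(a) E[X] = 5.7500, Var(X) = 5.7500
(b) P(X = 3) = 0.100846
(c) P(X ≤ 9) = 0.932212
(d) P(3 ≤ X ≤ 9) = 0.858113

We have X ~ Poisson(λ=5.75).

(a) Moments:
E[X] = 5.7500
Var(X) = 5.7500
σ = √Var(X) = 2.3979

(b) Point probability using PMF:
P(X = 3) = 0.100846

(c) Cumulative probability using CDF:
P(X ≤ 9) = F(9) = 0.932212

(d) Range probability:
P(3 ≤ X ≤ 9) = P(X ≤ 9) - P(X ≤ 2)
                   = F(9) - F(2)
                   = 0.932212 - 0.074099
                   = 0.858113

This means approximately 85.8% of outcomes fall in the interval [3, 9].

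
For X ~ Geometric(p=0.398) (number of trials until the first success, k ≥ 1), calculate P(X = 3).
0.144237

We have X ~ Geometric(p=0.398) (number of trials until the first success, k ≥ 1).

For a Geometric distribution, the PMF gives us the probability of each outcome.

Using the PMF formula:
P(X = 3) = 0.144237

Rounded to 4 decimal places: 0.1442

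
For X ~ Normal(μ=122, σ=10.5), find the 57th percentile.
123.8519

We have X ~ Normal(μ=122, σ=10.5).

We want to find x such that P(X ≤ x) = 0.57.

This is the 57th percentile, which means 57% of values fall below this point.

Using the inverse CDF (quantile function):
x = F⁻¹(0.57) = 123.8519

Verification: P(X ≤ 123.8519) = 0.57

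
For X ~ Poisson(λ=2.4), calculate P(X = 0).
0.090718

We have X ~ Poisson(λ=2.4).

For a Poisson distribution, the PMF gives us the probability of each outcome.

Using the PMF formula:
P(X = 0) = 0.090718

Rounded to 4 decimal places: 0.0907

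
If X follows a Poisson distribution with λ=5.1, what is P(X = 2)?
0.079288

We have X ~ Poisson(λ=5.1).

For a Poisson distribution, the PMF gives us the probability of each outcome.

Using the PMF formula:
P(X = 2) = 0.079288

Rounded to 4 decimal places: 0.0793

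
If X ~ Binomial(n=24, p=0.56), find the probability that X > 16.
0.102776

We have X ~ Binomial(n=24, p=0.56).

P(X > 16) = 1 - P(X ≤ 16)
                = 1 - F(16)
                = 1 - 0.897224
                = 0.102776

So there's approximately a 10.3% chance that X exceeds 16.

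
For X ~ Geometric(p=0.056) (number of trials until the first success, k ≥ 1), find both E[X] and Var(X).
E[X] = 17.8571, Var(X) = 301.0204

We have X ~ Geometric(p=0.056) (number of trials until the first success, k ≥ 1).

For a Geometric distribution with p=0.056 (number of trials until the first success, k ≥ 1):

Expected value:
E[X] = 17.8571

Variance:
Var(X) = 301.0204

Standard deviation:
σ = √Var(X) = 17.3499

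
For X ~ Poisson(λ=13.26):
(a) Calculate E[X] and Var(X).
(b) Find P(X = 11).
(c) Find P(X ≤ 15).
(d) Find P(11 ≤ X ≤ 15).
(a) E[X] = 13.2600, Var(X) = 13.2600
(b) P(X = 11) = 0.097292
(c) P(X ≤ 15) = 0.740160
(d) P(11 ≤ X ≤ 15) = 0.510134

We have X ~ Poisson(λ=13.26).

(a) Moments:
E[X] = 13.2600
Var(X) = 13.2600
σ = √Var(X) = 3.6414

(b) Point probability using PMF:
P(X = 11) = 0.097292

(c) Cumulative probability using CDF:
P(X ≤ 15) = F(15) = 0.740160

(d) Range probability:
P(11 ≤ X ≤ 15) = P(X ≤ 15) - P(X ≤ 10)
                   = F(15) - F(10)
                   = 0.740160 - 0.230026
                   = 0.510134

This means approximately 51.0% of outcomes fall in the interval [11, 15].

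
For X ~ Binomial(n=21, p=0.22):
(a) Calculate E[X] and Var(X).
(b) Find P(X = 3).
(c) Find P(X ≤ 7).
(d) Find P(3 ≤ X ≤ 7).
(a) E[X] = 4.6200, Var(X) = 3.6036
(b) P(X = 3) = 0.161742
(c) P(X ≤ 7) = 0.929525
(d) P(3 ≤ X ≤ 7) = 0.801458

We have X ~ Binomial(n=21, p=0.22).

(a) Moments:
E[X] = 4.6200
Var(X) = 3.6036
σ = √Var(X) = 1.8983

(b) Point probability using PMF:
P(X = 3) = 0.161742

(c) Cumulative probability using CDF:
P(X ≤ 7) = F(7) = 0.929525

(d) Range probability:
P(3 ≤ X ≤ 7) = P(X ≤ 7) - P(X ≤ 2)
                   = F(7) - F(2)
                   = 0.929525 - 0.128066
                   = 0.801458

This means approximately 80.1% of outcomes fall in the interval [3, 7].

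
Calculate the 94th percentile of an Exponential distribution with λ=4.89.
0.5753

We have X ~ Exponential(λ=4.89).

We want to find x such that P(X ≤ x) = 0.94.

This is the 94th percentile, which means 94% of values fall below this point.

Using the inverse CDF (quantile function):
x = F⁻¹(0.94) = 0.5753

Verification: P(X ≤ 0.5753) = 0.94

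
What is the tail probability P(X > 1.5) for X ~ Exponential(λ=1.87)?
0.060507

We have X ~ Exponential(λ=1.87).

P(X > 1.5) = 1 - P(X ≤ 1.5)
                = 1 - F(1.5)
                = 1 - 0.939493
                = 0.060507

So there's approximately a 6.1% chance that X exceeds 1.5.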